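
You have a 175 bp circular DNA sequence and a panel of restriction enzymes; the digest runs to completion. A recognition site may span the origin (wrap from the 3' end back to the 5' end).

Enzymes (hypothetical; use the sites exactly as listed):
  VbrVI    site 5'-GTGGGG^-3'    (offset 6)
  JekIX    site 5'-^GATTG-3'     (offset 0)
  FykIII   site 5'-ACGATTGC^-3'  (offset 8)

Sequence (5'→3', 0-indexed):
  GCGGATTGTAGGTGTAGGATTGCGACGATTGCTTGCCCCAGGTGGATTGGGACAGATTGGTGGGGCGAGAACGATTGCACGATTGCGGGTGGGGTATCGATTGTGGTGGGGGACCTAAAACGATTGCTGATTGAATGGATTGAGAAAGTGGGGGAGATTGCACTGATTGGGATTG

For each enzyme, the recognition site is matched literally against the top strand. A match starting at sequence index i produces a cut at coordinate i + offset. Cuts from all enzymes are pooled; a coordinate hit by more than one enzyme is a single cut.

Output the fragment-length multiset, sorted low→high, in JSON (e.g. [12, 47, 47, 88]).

Scan for sites:
  VbrVI GTGGGG/6: at [59, 88, 105, 147] ⇒ [65, 94, 111, 153]
  JekIX GATTG/0: at [3, 17, 26, 44, 54, 72, 80, 98, 121, 128, 137, 155, 164, 170] ⇒ [3, 17, 26, 44, 54, 72, 80, 98, 121, 128, 137, 155, 164, 170]
  FykIII ACGATTGC/8: at [24, 70, 78, 119] ⇒ [32, 78, 86, 127]

All cut coordinates (distinct, sorted): [3, 17, 26, 32, 44, 54, 65, 72, 78, 80, 86, 94, 98, 111, 121, 127, 128, 137, 153, 155, 164, 170]

Fragments:
  3→17: 14 bp
  17→26: 9 bp
  26→32: 6 bp
  32→44: 12 bp
  44→54: 10 bp
  54→65: 11 bp
  65→72: 7 bp
  72→78: 6 bp
  78→80: 2 bp
  80→86: 6 bp
  86→94: 8 bp
  94→98: 4 bp
  98→111: 13 bp
  111→121: 10 bp
  121→127: 6 bp
  127→128: 1 bp
  128→137: 9 bp
  137→153: 16 bp
  153→155: 2 bp
  155→164: 9 bp
  164→170: 6 bp
  170→3 (wrap): 175-170+3 = 8 bp

[1,2,2,4,6,6,6,6,6,7,8,8,9,9,9,10,10,11,12,13,14,16]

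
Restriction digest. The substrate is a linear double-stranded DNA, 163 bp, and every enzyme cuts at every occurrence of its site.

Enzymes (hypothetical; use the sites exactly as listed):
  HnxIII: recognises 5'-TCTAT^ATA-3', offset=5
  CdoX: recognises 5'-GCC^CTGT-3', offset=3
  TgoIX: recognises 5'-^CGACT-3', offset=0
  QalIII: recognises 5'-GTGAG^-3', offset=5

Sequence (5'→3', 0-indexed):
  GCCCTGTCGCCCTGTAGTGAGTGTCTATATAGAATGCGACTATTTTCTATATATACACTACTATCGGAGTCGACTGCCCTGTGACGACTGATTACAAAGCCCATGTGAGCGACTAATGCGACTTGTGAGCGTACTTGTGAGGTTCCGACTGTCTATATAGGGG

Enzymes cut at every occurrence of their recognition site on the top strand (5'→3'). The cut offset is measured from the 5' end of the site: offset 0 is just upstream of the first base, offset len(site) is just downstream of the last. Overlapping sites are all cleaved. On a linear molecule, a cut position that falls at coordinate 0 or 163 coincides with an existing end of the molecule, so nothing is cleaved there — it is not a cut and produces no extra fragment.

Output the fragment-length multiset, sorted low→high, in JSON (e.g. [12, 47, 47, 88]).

[3,4,6,7,7,8,8,8,9,10,11,11,12,14,20,25]

Site scan:
  HnxIII (TCTATATA, off=5): starts [23, 45, 151] → cuts [28, 50, 156]
  CdoX (GCCCTGT, off=3): starts [0, 8, 75] → cuts [3, 11, 78]
  TgoIX (CGACT, off=0): starts [36, 70, 84, 109, 118, 145] → cuts [36, 70, 84, 109, 118, 145]
  QalIII (GTGAG, off=5): starts [16, 104, 124, 136] → cuts [21, 109, 129, 141]

All cut coordinates (distinct, sorted): [3, 11, 21, 28, 36, 50, 70, 78, 84, 109, 118, 129, 141, 145, 156]

Fragment lengths:
  [0,3): 3 bp
  [3,11): 8 bp
  [11,21): 10 bp
  [21,28): 7 bp
  [28,36): 8 bp
  [36,50): 14 bp
  [50,70): 20 bp
  [70,78): 8 bp
  [78,84): 6 bp
  [84,109): 25 bp
  [109,118): 9 bp
  [118,129): 11 bp
  [129,141): 12 bp
  [141,145): 4 bp
  [145,156): 11 bp
  [156,163): 7 bp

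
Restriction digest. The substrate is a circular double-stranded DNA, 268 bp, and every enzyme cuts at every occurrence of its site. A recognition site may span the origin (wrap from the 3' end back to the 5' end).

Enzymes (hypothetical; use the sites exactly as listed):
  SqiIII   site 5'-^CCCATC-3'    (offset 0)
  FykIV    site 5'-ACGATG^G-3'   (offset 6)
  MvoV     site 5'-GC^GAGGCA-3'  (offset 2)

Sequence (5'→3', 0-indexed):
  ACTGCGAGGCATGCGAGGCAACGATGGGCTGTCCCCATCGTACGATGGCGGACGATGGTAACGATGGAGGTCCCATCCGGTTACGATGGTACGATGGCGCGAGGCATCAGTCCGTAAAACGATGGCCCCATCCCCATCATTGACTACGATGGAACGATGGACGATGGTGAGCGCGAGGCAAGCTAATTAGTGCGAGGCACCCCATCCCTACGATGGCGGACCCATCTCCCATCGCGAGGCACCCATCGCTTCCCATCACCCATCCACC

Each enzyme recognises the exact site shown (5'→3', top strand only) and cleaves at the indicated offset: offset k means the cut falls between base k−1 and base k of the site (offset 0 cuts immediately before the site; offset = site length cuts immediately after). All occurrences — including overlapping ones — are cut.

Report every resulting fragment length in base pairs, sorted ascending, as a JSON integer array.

Site scan:
  SqiIII (CCCATC, off=0): starts [33, 71, 126, 132, 200, 220, 227, 241, 251, 258] → cuts [33, 71, 126, 132, 200, 220, 227, 241, 251, 258]
  FykIV (ACGATGG, off=6): starts [20, 41, 51, 60, 82, 90, 118, 145, 153, 160, 209] → cuts [26, 47, 57, 66, 88, 96, 124, 151, 159, 166, 215]
  MvoV (GCGAGGCA, off=2): starts [3, 12, 98, 172, 191, 233] → cuts [5, 14, 100, 174, 193, 235]

All cut coordinates (distinct, sorted): [5, 14, 26, 33, 47, 57, 66, 71, 88, 96, 100, 124, 126, 132, 151, 159, 166, 174, 193, 200, 215, 220, 227, 235, 241, 251, 258]

Fragment lengths:
  5→14: 9 bp
  14→26: 12 bp
  26→33: 7 bp
  33→47: 14 bp
  47→57: 10 bp
  57→66: 9 bp
  66→71: 5 bp
  71→88: 17 bp
  88→96: 8 bp
  96→100: 4 bp
  100→124: 24 bp
  124→126: 2 bp
  126→132: 6 bp
  132→151: 19 bp
  151→159: 8 bp
  159→166: 7 bp
  166→174: 8 bp
  174→193: 19 bp
  193→200: 7 bp
  200→215: 15 bp
  215→220: 5 bp
  220→227: 7 bp
  227→235: 8 bp
  235→241: 6 bp
  241→251: 10 bp
  251→258: 7 bp
  258→5 (wrap): 268-258+5 = 15 bp

[2,4,5,5,6,6,7,7,7,7,7,8,8,8,8,9,9,10,10,12,14,15,15,17,19,19,24]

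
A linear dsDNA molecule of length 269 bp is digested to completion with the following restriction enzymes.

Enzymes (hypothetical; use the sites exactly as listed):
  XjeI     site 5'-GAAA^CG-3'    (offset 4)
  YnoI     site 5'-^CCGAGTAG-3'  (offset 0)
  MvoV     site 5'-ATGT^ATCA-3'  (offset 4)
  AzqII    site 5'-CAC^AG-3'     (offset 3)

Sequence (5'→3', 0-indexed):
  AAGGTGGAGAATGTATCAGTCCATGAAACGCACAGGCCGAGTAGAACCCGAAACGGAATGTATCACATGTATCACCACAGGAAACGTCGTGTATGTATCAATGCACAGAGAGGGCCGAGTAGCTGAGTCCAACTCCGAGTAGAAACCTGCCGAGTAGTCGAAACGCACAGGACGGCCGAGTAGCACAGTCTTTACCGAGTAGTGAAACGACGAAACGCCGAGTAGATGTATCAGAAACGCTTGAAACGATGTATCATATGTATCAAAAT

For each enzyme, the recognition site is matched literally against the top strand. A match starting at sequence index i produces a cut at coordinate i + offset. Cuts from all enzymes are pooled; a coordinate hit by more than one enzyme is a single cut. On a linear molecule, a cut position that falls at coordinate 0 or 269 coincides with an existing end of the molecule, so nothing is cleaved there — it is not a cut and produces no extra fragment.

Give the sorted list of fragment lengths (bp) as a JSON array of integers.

[2,3,5,5,6,6,7,8,8,8,8,8,8,8,9,9,9,10,11,12,12,13,14,14,14,15,17,20]

Site scan:
  XjeI GAAACG/4: at [24, 49, 80, 159, 203, 211, 233, 242] ⇒ [28, 53, 84, 163, 207, 215, 237, 246]
  YnoI CCGAGTAG/0: at [36, 114, 134, 149, 175, 194, 217] ⇒ [36, 114, 134, 149, 175, 194, 217]
  MvoV ATGTATCA/4: at [10, 57, 66, 92, 225, 248, 257] ⇒ [14, 61, 70, 96, 229, 252, 261]
  AzqII CACAG/3: at [30, 75, 103, 165, 183] ⇒ [33, 78, 106, 168, 186]

All cut coordinates (distinct, sorted): [14, 28, 33, 36, 53, 61, 70, 78, 84, 96, 106, 114, 134, 149, 163, 168, 175, 186, 194, 207, 215, 217, 229, 237, 246, 252, 261]

Fragments:
  [0,14): 14 bp
  [14,28): 14 bp
  [28,33): 5 bp
  [33,36): 3 bp
  [36,53): 17 bp
  [53,61): 8 bp
  [61,70): 9 bp
  [70,78): 8 bp
  [78,84): 6 bp
  [84,96): 12 bp
  [96,106): 10 bp
  [106,114): 8 bp
  [114,134): 20 bp
  [134,149): 15 bp
  [149,163): 14 bp
  [163,168): 5 bp
  [168,175): 7 bp
  [175,186): 11 bp
  [186,194): 8 bp
  [194,207): 13 bp
  [207,215): 8 bp
  [215,217): 2 bp
  [217,229): 12 bp
  [229,237): 8 bp
  [237,246): 9 bp
  [246,252): 6 bp
  [252,261): 9 bp
  [261,269): 8 bp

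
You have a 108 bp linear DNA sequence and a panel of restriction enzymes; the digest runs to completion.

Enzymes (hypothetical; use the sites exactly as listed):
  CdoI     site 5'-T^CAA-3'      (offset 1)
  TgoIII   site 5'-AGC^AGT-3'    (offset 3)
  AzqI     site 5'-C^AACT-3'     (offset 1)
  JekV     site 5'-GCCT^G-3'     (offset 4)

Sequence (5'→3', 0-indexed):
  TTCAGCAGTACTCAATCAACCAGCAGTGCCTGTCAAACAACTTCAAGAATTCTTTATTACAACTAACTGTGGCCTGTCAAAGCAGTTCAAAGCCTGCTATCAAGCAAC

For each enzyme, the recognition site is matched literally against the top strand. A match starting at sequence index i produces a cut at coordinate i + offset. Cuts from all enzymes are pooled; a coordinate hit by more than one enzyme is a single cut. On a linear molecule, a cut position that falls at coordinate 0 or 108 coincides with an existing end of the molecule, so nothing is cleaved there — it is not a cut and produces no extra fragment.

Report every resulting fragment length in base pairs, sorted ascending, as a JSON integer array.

[2,2,4,4,5,5,5,6,6,6,7,8,8,8,15,17]

Per-enzyme occurrences:
  CdoI TCAA/1: at [11, 15, 32, 42, 76, 86, 99] ⇒ [12, 16, 33, 43, 77, 87, 100]
  TgoIII AGCAGT/3: at [3, 21, 80] ⇒ [6, 24, 83]
  AzqI CAACT/1: at [37, 59] ⇒ [38, 60]
  JekV GCCTG/4: at [27, 71, 91] ⇒ [31, 75, 95]

Pooled cuts: [6, 12, 16, 24, 31, 33, 38, 43, 60, 75, 77, 83, 87, 95, 100]

Fragments:
  [0,6): 6 bp
  [6,12): 6 bp
  [12,16): 4 bp
  [16,24): 8 bp
  [24,31): 7 bp
  [31,33): 2 bp
  [33,38): 5 bp
  [38,43): 5 bp
  [43,60): 17 bp
  [60,75): 15 bp
  [75,77): 2 bp
  [77,83): 6 bp
  [83,87): 4 bp
  [87,95): 8 bp
  [95,100): 5 bp
  [100,108): 8 bp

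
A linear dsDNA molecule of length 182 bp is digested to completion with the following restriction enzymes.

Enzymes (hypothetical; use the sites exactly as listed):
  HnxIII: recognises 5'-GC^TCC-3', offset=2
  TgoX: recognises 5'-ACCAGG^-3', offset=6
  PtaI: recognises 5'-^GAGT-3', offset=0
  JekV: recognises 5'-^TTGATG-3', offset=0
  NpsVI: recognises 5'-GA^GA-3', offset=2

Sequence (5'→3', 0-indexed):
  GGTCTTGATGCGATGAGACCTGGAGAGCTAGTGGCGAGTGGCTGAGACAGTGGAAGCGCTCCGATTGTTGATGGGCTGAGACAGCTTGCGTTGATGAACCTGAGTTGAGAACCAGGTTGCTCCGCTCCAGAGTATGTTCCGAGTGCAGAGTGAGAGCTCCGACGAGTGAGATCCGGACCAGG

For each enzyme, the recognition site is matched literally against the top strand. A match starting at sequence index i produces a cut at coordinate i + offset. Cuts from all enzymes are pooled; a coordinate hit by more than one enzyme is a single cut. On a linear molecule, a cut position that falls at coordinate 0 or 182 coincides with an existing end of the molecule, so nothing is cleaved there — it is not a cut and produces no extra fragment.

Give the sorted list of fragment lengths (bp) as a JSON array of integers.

[4,4,4,4,5,6,6,6,7,7,8,8,8,10,11,11,11,11,12,12,13,14]

Site scan:
  HnxIII GCTCC/2: at [57, 118, 123, 155] ⇒ [59, 120, 125, 157]
  TgoX ACCAGG/6: at [110, 176] ⇒ [116] (position 182 is a terminus of the linear molecule — no cut)
  PtaI GAGT/0: at [35, 101, 129, 140, 147, 163] ⇒ [35, 101, 129, 140, 147, 163]
  JekV TTGATG/0: at [4, 67, 90] ⇒ [4, 67, 90]
  NpsVI GAGA/2: at [14, 22, 43, 77, 106, 151, 167] ⇒ [16, 24, 45, 79, 108, 153, 169]

All cut coordinates (distinct, sorted): [4, 16, 24, 35, 45, 59, 67, 79, 90, 101, 108, 116, 120, 125, 129, 140, 147, 153, 157, 163, 169]

Fragment lengths:
  [0,4): 4 bp
  [4,16): 12 bp
  [16,24): 8 bp
  [24,35): 11 bp
  [35,45): 10 bp
  [45,59): 14 bp
  [59,67): 8 bp
  [67,79): 12 bp
  [79,90): 11 bp
  [90,101): 11 bp
  [101,108): 7 bp
  [108,116): 8 bp
  [116,120): 4 bp
  [120,125): 5 bp
  [125,129): 4 bp
  [129,140): 11 bp
  [140,147): 7 bp
  [147,153): 6 bp
  [153,157): 4 bp
  [157,163): 6 bp
  [163,169): 6 bp
  [169,182): 13 bp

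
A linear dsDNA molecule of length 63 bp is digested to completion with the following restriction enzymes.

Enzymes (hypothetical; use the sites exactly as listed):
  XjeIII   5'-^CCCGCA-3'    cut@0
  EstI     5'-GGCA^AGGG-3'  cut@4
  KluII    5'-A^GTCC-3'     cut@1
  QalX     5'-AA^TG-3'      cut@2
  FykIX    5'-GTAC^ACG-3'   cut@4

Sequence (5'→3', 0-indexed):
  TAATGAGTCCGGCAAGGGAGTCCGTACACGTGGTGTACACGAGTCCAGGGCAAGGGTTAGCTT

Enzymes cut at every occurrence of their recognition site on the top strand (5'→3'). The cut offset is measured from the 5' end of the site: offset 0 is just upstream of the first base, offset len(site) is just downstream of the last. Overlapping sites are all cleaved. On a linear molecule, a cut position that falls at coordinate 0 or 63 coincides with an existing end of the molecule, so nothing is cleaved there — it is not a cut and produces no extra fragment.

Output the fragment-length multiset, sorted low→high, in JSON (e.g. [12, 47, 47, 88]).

[3,3,4,5,8,8,10,11,11]

Site scan:
  XjeIII (CCCGCA, off=0): no sites
  EstI GGCAAGGG/4: at [10, 48] ⇒ [14, 52]
  KluII AGTCC/1: at [5, 18, 41] ⇒ [6, 19, 42]
  QalX AATG/2: at [1] ⇒ [3]
  FykIX GTACACG/4: at [23, 34] ⇒ [27, 38]

Pooled cuts: [3, 6, 14, 19, 27, 38, 42, 52]

Fragments:
  [0,3): 3 bp
  [3,6): 3 bp
  [6,14): 8 bp
  [14,19): 5 bp
  [19,27): 8 bp
  [27,38): 11 bp
  [38,42): 4 bp
  [42,52): 10 bp
  [52,63): 11 bp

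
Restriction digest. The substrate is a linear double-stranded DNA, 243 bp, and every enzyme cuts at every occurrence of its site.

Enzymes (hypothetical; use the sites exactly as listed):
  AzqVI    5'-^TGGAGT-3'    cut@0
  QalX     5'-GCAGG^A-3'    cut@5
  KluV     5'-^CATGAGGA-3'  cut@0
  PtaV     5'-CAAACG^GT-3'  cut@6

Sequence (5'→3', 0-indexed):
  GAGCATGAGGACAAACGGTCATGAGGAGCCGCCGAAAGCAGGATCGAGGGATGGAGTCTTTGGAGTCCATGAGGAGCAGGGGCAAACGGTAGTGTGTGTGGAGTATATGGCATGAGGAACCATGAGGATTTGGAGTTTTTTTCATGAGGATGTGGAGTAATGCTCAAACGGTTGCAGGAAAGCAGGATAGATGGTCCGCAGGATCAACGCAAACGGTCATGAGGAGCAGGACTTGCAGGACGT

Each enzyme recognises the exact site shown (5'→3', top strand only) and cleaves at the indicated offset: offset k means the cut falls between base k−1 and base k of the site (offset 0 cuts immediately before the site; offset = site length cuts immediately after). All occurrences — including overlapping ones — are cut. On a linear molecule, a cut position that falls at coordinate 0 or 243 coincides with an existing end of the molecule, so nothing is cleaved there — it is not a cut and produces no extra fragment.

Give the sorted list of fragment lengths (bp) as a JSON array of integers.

Scan for sites:
  AzqVI TGGAGT/0: at [51, 60, 98, 130, 152] ⇒ [51, 60, 98, 130, 152]
  QalX GCAGGA/5: at [37, 173, 181, 197, 225, 234] ⇒ [42, 178, 186, 202, 230, 239]
  KluV CATGAGGA/0: at [3, 19, 67, 110, 120, 142, 217] ⇒ [3, 19, 67, 110, 120, 142, 217]
  PtaV CAAACGGT/6: at [11, 82, 164, 209] ⇒ [17, 88, 170, 215]

All cut coordinates (distinct, sorted): [3, 17, 19, 42, 51, 60, 67, 88, 98, 110, 120, 130, 142, 152, 170, 178, 186, 202, 215, 217, 230, 239]

Fragments:
  [0,3): 3 bp
  [3,17): 14 bp
  [17,19): 2 bp
  [19,42): 23 bp
  [42,51): 9 bp
  [51,60): 9 bp
  [60,67): 7 bp
  [67,88): 21 bp
  [88,98): 10 bp
  [98,110): 12 bp
  [110,120): 10 bp
  [120,130): 10 bp
  [130,142): 12 bp
  [142,152): 10 bp
  [152,170): 18 bp
  [170,178): 8 bp
  [178,186): 8 bp
  [186,202): 16 bp
  [202,215): 13 bp
  [215,217): 2 bp
  [217,230): 13 bp
  [230,239): 9 bp
  [239,243): 4 bp

[2,2,3,4,7,8,8,9,9,9,10,10,10,10,12,12,13,13,14,16,18,21,23]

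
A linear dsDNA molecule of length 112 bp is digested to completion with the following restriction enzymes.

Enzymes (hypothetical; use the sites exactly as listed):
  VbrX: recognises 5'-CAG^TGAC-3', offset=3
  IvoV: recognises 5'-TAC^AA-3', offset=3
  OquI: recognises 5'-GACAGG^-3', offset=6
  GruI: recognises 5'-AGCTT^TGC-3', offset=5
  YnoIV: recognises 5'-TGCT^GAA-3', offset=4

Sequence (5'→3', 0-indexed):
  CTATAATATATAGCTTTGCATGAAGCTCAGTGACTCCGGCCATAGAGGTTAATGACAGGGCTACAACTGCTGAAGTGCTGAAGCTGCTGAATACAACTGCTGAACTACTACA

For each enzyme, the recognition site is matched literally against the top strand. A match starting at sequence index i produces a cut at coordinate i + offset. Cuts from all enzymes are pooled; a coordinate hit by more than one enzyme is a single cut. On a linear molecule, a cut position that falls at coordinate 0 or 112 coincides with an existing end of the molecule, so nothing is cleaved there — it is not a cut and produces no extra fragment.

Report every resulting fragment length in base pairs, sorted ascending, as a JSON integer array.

Scan for sites:
  VbrX CAGTGAC/3: at [27] ⇒ [30]
  IvoV TACAA/3: at [61, 91] ⇒ [64, 94]
  OquI GACAGG/6: at [53] ⇒ [59]
  GruI AGCTTTGC/5: at [11] ⇒ [16]
  YnoIV TGCTGAA/4: at [67, 75, 84, 97] ⇒ [71, 79, 88, 101]

All cut coordinates (distinct, sorted): [16, 30, 59, 64, 71, 79, 88, 94, 101]

Fragments:
  [0,16): 16 bp
  [16,30): 14 bp
  [30,59): 29 bp
  [59,64): 5 bp
  [64,71): 7 bp
  [71,79): 8 bp
  [79,88): 9 bp
  [88,94): 6 bp
  [94,101): 7 bp
  [101,112): 11 bp

[5,6,7,7,8,9,11,14,16,29]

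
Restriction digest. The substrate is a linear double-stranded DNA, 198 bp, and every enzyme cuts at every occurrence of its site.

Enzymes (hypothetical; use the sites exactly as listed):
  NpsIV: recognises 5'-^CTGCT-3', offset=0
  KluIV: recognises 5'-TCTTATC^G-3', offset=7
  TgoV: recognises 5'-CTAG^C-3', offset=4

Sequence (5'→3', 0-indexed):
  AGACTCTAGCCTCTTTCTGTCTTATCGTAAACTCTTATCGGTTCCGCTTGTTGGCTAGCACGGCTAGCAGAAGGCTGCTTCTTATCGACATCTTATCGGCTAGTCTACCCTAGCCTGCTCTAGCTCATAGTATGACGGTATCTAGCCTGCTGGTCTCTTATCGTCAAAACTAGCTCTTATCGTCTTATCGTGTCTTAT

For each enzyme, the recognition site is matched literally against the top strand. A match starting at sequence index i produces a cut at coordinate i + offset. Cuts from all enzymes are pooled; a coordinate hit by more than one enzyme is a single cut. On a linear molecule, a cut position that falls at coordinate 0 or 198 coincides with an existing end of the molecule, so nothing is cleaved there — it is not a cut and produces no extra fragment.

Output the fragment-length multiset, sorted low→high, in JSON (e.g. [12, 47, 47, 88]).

[1,1,7,8,8,9,9,9,9,11,11,12,13,16,16,17,19,22]

Scan for sites:
  NpsIV (CTGCT, off=0): starts [74, 114, 146] → cuts [74, 114, 146]
  KluIV (TCTTATCG, off=7): starts [19, 32, 79, 90, 155, 174, 182] → cuts [26, 39, 86, 97, 162, 181, 189]
  TgoV (CTAGC, off=4): starts [5, 54, 63, 109, 119, 141, 169] → cuts [9, 58, 67, 113, 123, 145, 173]

All cut coordinates (distinct, sorted): [9, 26, 39, 58, 67, 74, 86, 97, 113, 114, 123, 145, 146, 162, 173, 181, 189]

Fragment lengths:
  [0,9): 9 bp
  [9,26): 17 bp
  [26,39): 13 bp
  [39,58): 19 bp
  [58,67): 9 bp
  [67,74): 7 bp
  [74,86): 12 bp
  [86,97): 11 bp
  [97,113): 16 bp
  [113,114): 1 bp
  [114,123): 9 bp
  [123,145): 22 bp
  [145,146): 1 bp
  [146,162): 16 bp
  [162,173): 11 bp
  [173,181): 8 bp
  [181,189): 8 bp
  [189,198): 9 bp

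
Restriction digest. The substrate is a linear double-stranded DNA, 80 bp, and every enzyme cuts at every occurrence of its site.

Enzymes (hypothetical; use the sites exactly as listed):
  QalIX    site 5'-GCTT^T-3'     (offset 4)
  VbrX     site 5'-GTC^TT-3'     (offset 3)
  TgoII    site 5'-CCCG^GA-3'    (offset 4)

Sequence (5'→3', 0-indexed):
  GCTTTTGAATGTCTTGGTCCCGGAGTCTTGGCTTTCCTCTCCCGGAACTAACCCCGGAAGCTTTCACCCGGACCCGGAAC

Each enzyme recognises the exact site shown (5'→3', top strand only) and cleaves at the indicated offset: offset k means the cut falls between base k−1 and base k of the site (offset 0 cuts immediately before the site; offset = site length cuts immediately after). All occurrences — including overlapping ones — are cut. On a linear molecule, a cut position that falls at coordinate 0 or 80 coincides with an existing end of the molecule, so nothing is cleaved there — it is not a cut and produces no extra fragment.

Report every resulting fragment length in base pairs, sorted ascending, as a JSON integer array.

Per-enzyme occurrences:
  QalIX GCTTT/4: at [0, 30, 59] ⇒ [4, 34, 63]
  VbrX GTCTT/3: at [10, 24] ⇒ [13, 27]
  TgoII CCCGGA/4: at [18, 40, 52, 66, 72] ⇒ [22, 44, 56, 70, 76]

All cut coordinates (distinct, sorted): [4, 13, 22, 27, 34, 44, 56, 63, 70, 76]

Fragment lengths:
  [0,4): 4 bp
  [4,13): 9 bp
  [13,22): 9 bp
  [22,27): 5 bp
  [27,34): 7 bp
  [34,44): 10 bp
  [44,56): 12 bp
  [56,63): 7 bp
  [63,70): 7 bp
  [70,76): 6 bp
  [76,80): 4 bp

[4,4,5,6,7,7,7,9,9,10,12]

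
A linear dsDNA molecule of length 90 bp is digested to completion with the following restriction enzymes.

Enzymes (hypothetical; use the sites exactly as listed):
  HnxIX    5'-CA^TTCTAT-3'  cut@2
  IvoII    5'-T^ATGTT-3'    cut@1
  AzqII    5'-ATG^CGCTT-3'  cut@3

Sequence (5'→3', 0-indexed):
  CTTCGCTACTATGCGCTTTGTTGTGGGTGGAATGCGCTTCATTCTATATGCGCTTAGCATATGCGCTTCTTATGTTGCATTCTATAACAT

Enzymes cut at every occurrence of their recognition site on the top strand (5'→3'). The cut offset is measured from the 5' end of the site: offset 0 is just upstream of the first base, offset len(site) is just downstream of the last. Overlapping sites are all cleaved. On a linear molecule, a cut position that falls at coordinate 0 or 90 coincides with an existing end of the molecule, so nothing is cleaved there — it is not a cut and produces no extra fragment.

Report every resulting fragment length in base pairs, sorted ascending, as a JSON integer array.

Site scan:
  HnxIX CATTCTAT/2: at [39, 77] ⇒ [41, 79]
  IvoII TATGTT/1: at [70] ⇒ [71]
  AzqII ATGCGCTT/3: at [10, 31, 47, 60] ⇒ [13, 34, 50, 63]

All cut coordinates (distinct, sorted): [13, 34, 41, 50, 63, 71, 79]

Fragments:
  [0,13): 13 bp
  [13,34): 21 bp
  [34,41): 7 bp
  [41,50): 9 bp
  [50,63): 13 bp
  [63,71): 8 bp
  [71,79): 8 bp
  [79,90): 11 bp

[7,8,8,9,11,13,13,21]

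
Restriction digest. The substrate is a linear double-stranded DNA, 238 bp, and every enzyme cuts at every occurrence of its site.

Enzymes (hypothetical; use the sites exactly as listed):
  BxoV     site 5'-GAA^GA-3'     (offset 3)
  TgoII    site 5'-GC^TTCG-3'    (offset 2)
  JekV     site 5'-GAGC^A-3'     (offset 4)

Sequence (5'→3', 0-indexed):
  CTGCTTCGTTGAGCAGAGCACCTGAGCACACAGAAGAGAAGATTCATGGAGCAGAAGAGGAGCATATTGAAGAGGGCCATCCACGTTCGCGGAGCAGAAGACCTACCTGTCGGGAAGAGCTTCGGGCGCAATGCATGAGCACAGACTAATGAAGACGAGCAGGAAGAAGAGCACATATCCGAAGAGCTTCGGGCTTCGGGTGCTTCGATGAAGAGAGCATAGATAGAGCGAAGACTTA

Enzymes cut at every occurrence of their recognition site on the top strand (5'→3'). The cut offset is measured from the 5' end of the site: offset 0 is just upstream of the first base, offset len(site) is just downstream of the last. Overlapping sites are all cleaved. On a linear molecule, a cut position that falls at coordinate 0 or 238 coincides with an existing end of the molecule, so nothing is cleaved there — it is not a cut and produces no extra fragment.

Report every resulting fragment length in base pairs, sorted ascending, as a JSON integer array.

[3,4,4,4,4,4,4,5,5,5,6,6,7,7,7,8,8,8,9,9,10,11,12,13,14,17,20,24]

Site scan:
  BxoV GAAGA/3: at [32, 37, 53, 68, 96, 113, 150, 162, 165, 180, 209, 229] ⇒ [35, 40, 56, 71, 99, 116, 153, 165, 168, 183, 212, 232]
  TgoII GCTTCG/2: at [2, 118, 185, 192, 201] ⇒ [4, 120, 187, 194, 203]
  JekV GAGCA/4: at [10, 15, 23, 48, 59, 91, 136, 156, 168, 214] ⇒ [14, 19, 27, 52, 63, 95, 140, 160, 172, 218]

All cut coordinates (distinct, sorted): [4, 14, 19, 27, 35, 40, 52, 56, 63, 71, 95, 99, 116, 120, 140, 153, 160, 165, 168, 172, 183, 187, 194, 203, 212, 218, 232]

Fragments:
  [0,4): 4 bp
  [4,14): 10 bp
  [14,19): 5 bp
  [19,27): 8 bp
  [27,35): 8 bp
  [35,40): 5 bp
  [40,52): 12 bp
  [52,56): 4 bp
  [56,63): 7 bp
  [63,71): 8 bp
  [71,95): 24 bp
  [95,99): 4 bp
  [99,116): 17 bp
  [116,120): 4 bp
  [120,140): 20 bp
  [140,153): 13 bp
  [153,160): 7 bp
  [160,165): 5 bp
  [165,168): 3 bp
  [168,172): 4 bp
  [172,183): 11 bp
  [183,187): 4 bp
  [187,194): 7 bp
  [194,203): 9 bp
  [203,212): 9 bp
  [212,218): 6 bp
  [218,232): 14 bp
  [232,238): 6 bp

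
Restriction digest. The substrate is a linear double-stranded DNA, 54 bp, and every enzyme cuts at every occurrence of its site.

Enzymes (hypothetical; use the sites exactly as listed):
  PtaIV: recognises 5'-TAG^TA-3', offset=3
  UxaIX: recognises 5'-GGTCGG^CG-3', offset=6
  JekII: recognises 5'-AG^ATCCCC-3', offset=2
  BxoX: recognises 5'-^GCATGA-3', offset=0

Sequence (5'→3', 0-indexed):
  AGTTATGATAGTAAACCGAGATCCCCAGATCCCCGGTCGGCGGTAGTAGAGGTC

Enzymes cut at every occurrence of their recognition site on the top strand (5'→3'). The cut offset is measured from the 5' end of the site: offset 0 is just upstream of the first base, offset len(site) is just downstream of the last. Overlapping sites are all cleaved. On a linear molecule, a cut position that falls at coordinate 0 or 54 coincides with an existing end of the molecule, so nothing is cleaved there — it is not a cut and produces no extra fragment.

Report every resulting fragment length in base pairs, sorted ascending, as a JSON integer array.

Scan for sites:
  PtaIV (TAGTA, off=3): starts [8, 43] → cuts [11, 46]
  UxaIX (GGTCGGCG, off=6): starts [34] → cuts [40]
  JekII (AGATCCCC, off=2): starts [18, 26] → cuts [20, 28]
  BxoX (GCATGA, off=0): no sites

Pooled cuts: [11, 20, 28, 40, 46]

Fragments:
  [0,11): 11 bp
  [11,20): 9 bp
  [20,28): 8 bp
  [28,40): 12 bp
  [40,46): 6 bp
  [46,54): 8 bp

[6,8,8,9,11,12]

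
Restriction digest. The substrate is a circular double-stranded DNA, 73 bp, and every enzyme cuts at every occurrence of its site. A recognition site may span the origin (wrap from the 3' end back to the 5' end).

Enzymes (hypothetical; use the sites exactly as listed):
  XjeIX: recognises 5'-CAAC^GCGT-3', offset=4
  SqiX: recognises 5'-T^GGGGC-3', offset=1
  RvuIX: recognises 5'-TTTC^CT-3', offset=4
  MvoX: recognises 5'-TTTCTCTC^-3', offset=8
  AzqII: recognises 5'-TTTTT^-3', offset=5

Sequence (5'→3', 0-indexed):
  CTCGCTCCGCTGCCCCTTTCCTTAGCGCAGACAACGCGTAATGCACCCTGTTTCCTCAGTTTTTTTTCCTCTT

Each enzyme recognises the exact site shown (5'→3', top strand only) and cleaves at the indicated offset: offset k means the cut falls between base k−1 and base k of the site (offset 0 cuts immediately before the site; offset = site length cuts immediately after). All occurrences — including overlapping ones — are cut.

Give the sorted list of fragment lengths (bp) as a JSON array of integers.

Per-enzyme occurrences:
  XjeIX (CAACGCGT, off=4): starts [31] → cuts [35]
  SqiX (TGGGGC, off=1): no sites
  RvuIX (TTTCCT, off=4): starts [16, 50, 64] → cuts [20, 54, 68]
  MvoX (TTTCTCTC, off=8): no sites
  AzqII (TTTTT, off=5): starts [59, 60, 61, 62] → cuts [64, 65, 66, 67]

All cut coordinates (distinct, sorted): [20, 35, 54, 64, 65, 66, 67, 68]

Fragment lengths:
  20→35: 15 bp
  35→54: 19 bp
  54→64: 10 bp
  64→65: 1 bp
  65→66: 1 bp
  66→67: 1 bp
  67→68: 1 bp
  68→20 (wrap): 73-68+20 = 25 bp

[1,1,1,1,10,15,19,25]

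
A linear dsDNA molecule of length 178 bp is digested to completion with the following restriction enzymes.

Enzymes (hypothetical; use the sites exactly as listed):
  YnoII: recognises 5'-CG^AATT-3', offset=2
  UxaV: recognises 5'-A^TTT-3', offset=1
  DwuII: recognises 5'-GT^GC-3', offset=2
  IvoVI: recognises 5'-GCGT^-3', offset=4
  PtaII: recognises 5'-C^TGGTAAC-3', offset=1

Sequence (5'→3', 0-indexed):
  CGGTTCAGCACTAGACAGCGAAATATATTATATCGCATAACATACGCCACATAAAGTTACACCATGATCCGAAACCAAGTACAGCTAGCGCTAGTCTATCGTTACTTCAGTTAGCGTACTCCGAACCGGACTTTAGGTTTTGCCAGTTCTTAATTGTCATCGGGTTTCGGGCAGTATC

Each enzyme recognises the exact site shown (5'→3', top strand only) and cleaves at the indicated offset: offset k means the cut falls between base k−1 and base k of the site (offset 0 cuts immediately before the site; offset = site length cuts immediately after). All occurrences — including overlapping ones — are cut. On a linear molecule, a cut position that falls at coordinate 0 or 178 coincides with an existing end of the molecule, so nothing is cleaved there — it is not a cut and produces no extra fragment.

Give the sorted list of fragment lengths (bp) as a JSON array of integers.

[61,117]

Per-enzyme occurrences:
  YnoII (CGAATT, off=2): no sites
  UxaV (ATTT, off=1): no sites
  DwuII (GTGC, off=2): no sites
  IvoVI (GCGT, off=4): starts [113] → cuts [117]
  PtaII (CTGGTAAC, off=1): no sites

All cut coordinates (distinct, sorted): [117]

Fragments:
  [0,117): 117 bp
  [117,178): 61 bp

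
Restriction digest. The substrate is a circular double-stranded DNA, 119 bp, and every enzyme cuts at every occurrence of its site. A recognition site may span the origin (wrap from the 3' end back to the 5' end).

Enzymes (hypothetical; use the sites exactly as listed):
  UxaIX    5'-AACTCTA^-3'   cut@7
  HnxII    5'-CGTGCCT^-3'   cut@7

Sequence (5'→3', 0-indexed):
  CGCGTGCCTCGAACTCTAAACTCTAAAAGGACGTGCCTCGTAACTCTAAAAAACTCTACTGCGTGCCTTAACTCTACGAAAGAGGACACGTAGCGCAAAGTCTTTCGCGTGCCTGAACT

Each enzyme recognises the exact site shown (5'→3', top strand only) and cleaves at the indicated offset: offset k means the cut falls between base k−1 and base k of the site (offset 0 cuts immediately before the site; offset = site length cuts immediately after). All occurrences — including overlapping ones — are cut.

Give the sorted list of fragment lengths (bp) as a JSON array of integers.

[7,8,9,10,10,10,13,14,38]

Scan for sites:
  UxaIX AACTCTA/7: at [11, 18, 41, 51, 69] ⇒ [18, 25, 48, 58, 76]
  HnxII CGTGCCT/7: at [2, 31, 61, 107] ⇒ [9, 38, 68, 114]

Pooled cuts: [9, 18, 25, 38, 48, 58, 68, 76, 114]

Fragment lengths:
  9→18: 9 bp
  18→25: 7 bp
  25→38: 13 bp
  38→48: 10 bp
  48→58: 10 bp
  58→68: 10 bp
  68→76: 8 bp
  76→114: 38 bp
  114→9 (wrap): 119-114+9 = 14 bp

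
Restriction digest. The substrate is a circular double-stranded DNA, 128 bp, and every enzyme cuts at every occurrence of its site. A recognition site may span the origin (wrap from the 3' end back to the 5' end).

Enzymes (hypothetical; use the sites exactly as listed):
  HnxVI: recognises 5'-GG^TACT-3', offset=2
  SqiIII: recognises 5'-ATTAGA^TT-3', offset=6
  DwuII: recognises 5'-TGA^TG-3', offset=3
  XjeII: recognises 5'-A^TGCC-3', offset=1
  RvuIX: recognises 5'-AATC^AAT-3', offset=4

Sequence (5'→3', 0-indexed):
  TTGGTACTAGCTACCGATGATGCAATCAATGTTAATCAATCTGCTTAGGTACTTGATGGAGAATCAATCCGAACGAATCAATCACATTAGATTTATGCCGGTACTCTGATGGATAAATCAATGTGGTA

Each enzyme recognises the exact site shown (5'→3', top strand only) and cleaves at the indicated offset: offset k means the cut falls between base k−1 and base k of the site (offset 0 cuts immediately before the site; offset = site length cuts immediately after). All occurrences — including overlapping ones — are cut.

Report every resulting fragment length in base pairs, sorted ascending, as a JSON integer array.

[4,6,7,7,8,9,10,10,12,12,13,14,16]

Site scan:
  HnxVI (GGTACT, off=2): starts [2, 47, 99] → cuts [4, 49, 101]
  SqiIII (ATTAGATT, off=6): starts [85] → cuts [91]
  DwuII (TGATG, off=3): starts [17, 53, 106] → cuts [20, 56, 109]
  XjeII (ATGCC, off=1): starts [94] → cuts [95]
  RvuIX (AATCAAT, off=4): starts [23, 33, 61, 75, 115] → cuts [27, 37, 65, 79, 119]

Pooled cuts: [4, 20, 27, 37, 49, 56, 65, 79, 91, 95, 101, 109, 119]

Fragments:
  4→20: 16 bp
  20→27: 7 bp
  27→37: 10 bp
  37→49: 12 bp
  49→56: 7 bp
  56→65: 9 bp
  65→79: 14 bp
  79→91: 12 bp
  91→95: 4 bp
  95→101: 6 bp
  101→109: 8 bp
  109→119: 10 bp
  119→4 (wrap): 128-119+4 = 13 bp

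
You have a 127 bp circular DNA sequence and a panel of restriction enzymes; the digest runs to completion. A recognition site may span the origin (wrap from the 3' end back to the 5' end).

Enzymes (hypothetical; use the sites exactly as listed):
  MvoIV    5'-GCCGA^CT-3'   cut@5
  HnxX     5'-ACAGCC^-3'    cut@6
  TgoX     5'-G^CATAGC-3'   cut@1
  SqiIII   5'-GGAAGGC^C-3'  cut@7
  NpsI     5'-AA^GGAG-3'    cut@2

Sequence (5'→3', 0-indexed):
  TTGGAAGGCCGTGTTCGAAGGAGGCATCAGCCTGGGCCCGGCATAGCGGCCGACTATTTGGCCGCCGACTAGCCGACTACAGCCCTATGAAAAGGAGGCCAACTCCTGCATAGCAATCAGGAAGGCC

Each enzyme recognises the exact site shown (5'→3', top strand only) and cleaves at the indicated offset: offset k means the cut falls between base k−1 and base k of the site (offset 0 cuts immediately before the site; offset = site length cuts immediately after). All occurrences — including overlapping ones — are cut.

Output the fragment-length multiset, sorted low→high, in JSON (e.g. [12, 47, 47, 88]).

Per-enzyme occurrences:
  MvoIV GCCGACT/5: at [48, 63, 71] ⇒ [53, 68, 76]
  HnxX ACAGCC/6: at [78] ⇒ [84]
  TgoX GCATAGC/1: at [40, 107] ⇒ [41, 108]
  SqiIII GGAAGGCC/7: at [2, 119] ⇒ [9, 126]
  NpsI AAGGAG/2: at [17, 91] ⇒ [19, 93]

Pooled cuts: [9, 19, 41, 53, 68, 76, 84, 93, 108, 126]

Fragment lengths:
  9→19: 10 bp
  19→41: 22 bp
  41→53: 12 bp
  53→68: 15 bp
  68→76: 8 bp
  76→84: 8 bp
  84→93: 9 bp
  93→108: 15 bp
  108→126: 18 bp
  126→9 (wrap): 127-126+9 = 10 bp

[8,8,9,10,10,12,15,15,18,22]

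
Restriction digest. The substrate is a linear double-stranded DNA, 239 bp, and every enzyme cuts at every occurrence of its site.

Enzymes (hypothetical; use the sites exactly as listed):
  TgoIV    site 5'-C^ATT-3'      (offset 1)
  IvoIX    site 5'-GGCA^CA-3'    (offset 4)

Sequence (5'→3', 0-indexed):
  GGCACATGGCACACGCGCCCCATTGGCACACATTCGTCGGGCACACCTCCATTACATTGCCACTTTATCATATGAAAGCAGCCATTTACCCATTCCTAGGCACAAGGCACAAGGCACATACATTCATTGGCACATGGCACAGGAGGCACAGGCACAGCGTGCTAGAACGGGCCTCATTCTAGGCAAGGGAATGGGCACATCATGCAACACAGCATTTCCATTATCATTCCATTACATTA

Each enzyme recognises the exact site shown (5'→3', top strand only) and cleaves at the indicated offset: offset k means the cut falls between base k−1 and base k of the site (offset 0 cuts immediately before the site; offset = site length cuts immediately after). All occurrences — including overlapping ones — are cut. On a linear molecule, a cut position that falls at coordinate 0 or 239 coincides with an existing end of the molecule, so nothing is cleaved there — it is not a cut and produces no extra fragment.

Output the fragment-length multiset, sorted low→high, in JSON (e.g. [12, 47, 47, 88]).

Site scan:
  TgoIV (CATT, off=1): starts [20, 30, 49, 54, 82, 90, 120, 124, 174, 212, 218, 224, 229, 234] → cuts [21, 31, 50, 55, 83, 91, 121, 125, 175, 213, 219, 225, 230, 235]
  IvoIX (GGCACA, off=4): starts [0, 7, 24, 39, 98, 105, 112, 128, 135, 144, 150, 193] → cuts [4, 11, 28, 43, 102, 109, 116, 132, 139, 148, 154, 197]

All cut coordinates (distinct, sorted): [4, 11, 21, 28, 31, 43, 50, 55, 83, 91, 102, 109, 116, 121, 125, 132, 139, 148, 154, 175, 197, 213, 219, 225, 230, 235]

Fragment lengths:
  [0,4): 4 bp
  [4,11): 7 bp
  [11,21): 10 bp
  [21,28): 7 bp
  [28,31): 3 bp
  [31,43): 12 bp
  [43,50): 7 bp
  [50,55): 5 bp
  [55,83): 28 bp
  [83,91): 8 bp
  [91,102): 11 bp
  [102,109): 7 bp
  [109,116): 7 bp
  [116,121): 5 bp
  [121,125): 4 bp
  [125,132): 7 bp
  [132,139): 7 bp
  [139,148): 9 bp
  [148,154): 6 bp
  [154,175): 21 bp
  [175,197): 22 bp
  [197,213): 16 bp
  [213,219): 6 bp
  [219,225): 6 bp
  [225,230): 5 bp
  [230,235): 5 bp
  [235,239): 4 bp

[3,4,4,4,5,5,5,5,6,6,6,7,7,7,7,7,7,7,8,9,10,11,12,16,21,22,28]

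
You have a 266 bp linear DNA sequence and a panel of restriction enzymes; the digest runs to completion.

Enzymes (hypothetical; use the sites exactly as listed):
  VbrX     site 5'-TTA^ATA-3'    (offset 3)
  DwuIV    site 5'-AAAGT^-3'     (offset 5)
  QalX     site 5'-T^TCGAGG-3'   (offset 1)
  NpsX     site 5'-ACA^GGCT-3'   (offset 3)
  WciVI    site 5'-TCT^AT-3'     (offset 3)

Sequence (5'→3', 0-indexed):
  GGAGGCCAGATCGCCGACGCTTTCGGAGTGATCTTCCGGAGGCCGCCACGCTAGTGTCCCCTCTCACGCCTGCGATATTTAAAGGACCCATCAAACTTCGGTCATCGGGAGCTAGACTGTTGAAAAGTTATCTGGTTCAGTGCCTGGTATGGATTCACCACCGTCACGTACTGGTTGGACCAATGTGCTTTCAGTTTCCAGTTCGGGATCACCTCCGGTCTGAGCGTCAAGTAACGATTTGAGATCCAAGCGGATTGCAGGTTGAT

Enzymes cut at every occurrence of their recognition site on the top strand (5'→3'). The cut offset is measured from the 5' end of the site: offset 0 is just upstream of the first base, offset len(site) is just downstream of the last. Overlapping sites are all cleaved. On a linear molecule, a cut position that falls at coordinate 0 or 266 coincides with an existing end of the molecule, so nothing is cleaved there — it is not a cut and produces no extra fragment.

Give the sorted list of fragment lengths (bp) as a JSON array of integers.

[128,138]

Scan for sites:
  VbrX (TTAATA, off=3): no sites
  DwuIV AAAGT/5: at [123] ⇒ [128]
  QalX (TTCGAGG, off=1): no sites
  NpsX (ACAGGCT, off=3): no sites
  WciVI (TCTAT, off=3): no sites

All cut coordinates (distinct, sorted): [128]

Fragments:
  [0,128): 128 bp
  [128,266): 138 bp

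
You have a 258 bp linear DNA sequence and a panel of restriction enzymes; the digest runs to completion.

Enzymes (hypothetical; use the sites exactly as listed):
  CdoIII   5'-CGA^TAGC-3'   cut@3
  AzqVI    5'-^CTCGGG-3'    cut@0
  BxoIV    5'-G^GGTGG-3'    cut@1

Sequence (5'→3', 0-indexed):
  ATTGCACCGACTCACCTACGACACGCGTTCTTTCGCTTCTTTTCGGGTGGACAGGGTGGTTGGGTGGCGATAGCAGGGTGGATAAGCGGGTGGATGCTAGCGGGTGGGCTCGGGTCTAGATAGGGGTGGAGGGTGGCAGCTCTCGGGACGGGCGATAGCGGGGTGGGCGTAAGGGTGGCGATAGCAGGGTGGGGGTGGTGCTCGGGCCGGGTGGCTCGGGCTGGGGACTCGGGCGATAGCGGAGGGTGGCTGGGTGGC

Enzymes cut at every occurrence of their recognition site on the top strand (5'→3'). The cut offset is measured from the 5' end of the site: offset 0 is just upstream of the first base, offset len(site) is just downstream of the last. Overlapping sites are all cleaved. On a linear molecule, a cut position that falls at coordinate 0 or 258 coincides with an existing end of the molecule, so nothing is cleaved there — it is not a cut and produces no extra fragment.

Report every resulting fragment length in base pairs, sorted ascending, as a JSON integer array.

Per-enzyme occurrences:
  CdoIII (CGATAGC, off=3): starts [67, 152, 178, 233] → cuts [70, 155, 181, 236]
  AzqVI (CTCGGG, off=0): starts [108, 141, 200, 214, 227] → cuts [108, 141, 200, 214, 227]
  BxoIV (GGGTGG, off=1): starts [44, 53, 61, 75, 87, 101, 123, 130, 160, 172, 186, 192, 208, 243, 251] → cuts [45, 54, 62, 76, 88, 102, 124, 131, 161, 173, 187, 193, 209, 244, 252]

Pooled cuts: [45, 54, 62, 70, 76, 88, 102, 108, 124, 131, 141, 155, 161, 173, 181, 187, 193, 200, 209, 214, 227, 236, 244, 252]

Fragments:
  [0,45): 45 bp
  [45,54): 9 bp
  [54,62): 8 bp
  [62,70): 8 bp
  [70,76): 6 bp
  [76,88): 12 bp
  [88,102): 14 bp
  [102,108): 6 bp
  [108,124): 16 bp
  [124,131): 7 bp
  [131,141): 10 bp
  [141,155): 14 bp
  [155,161): 6 bp
  [161,173): 12 bp
  [173,181): 8 bp
  [181,187): 6 bp
  [187,193): 6 bp
  [193,200): 7 bp
  [200,209): 9 bp
  [209,214): 5 bp
  [214,227): 13 bp
  [227,236): 9 bp
  [236,244): 8 bp
  [244,252): 8 bp
  [252,258): 6 bp

[5,6,6,6,6,6,6,7,7,8,8,8,8,8,9,9,9,10,12,12,13,14,14,16,45]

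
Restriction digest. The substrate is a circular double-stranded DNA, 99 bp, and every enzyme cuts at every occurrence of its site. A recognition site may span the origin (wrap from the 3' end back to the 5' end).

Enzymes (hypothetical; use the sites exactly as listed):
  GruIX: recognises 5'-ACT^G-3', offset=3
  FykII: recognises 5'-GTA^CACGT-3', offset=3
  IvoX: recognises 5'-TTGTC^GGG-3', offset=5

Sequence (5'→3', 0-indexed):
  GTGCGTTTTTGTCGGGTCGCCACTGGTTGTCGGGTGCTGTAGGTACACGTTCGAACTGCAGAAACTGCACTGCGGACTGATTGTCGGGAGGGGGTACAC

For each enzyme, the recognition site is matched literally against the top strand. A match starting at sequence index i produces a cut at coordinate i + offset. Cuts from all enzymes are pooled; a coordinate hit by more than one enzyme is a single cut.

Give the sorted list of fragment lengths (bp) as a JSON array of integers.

[5,7,7,7,9,11,11,12,14,16]

Scan for sites:
  GruIX ACTG/3: at [21, 54, 63, 68, 75] ⇒ [24, 57, 66, 71, 78]
  FykII GTACACGT/3: at [42, 93] ⇒ [45, 96]
  IvoX TTGTCGGG/5: at [8, 26, 80] ⇒ [13, 31, 85]

All cut coordinates (distinct, sorted): [13, 24, 31, 45, 57, 66, 71, 78, 85, 96]

Fragment lengths:
  13→24: 11 bp
  24→31: 7 bp
  31→45: 14 bp
  45→57: 12 bp
  57→66: 9 bp
  66→71: 5 bp
  71→78: 7 bp
  78→85: 7 bp
  85→96: 11 bp
  96→13 (wrap): 99-96+13 = 16 bp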